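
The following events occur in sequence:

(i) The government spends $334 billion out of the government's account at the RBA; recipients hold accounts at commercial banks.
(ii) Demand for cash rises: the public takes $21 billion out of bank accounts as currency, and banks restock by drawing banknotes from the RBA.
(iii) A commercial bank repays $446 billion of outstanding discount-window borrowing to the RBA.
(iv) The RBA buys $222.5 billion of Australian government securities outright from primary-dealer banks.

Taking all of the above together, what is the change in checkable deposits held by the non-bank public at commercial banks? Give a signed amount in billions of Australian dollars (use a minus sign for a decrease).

+$313 billion

Government spending $334 billion: non-bank counterparties' bank balances rise → +$334B.
Currency withdrawal $21 billion: non-bank counterparties' bank balances fall → −$21B.
Discount-window repayment $446 billion: the counterparty is a bank, so public deposits are unchanged → 0.
OMO purchase (from banks) $222.5 billion: the counterparty is a bank, so public deposits are unchanged → 0.
Net: 334 − 21 + 0 + 0 = +$313 billion.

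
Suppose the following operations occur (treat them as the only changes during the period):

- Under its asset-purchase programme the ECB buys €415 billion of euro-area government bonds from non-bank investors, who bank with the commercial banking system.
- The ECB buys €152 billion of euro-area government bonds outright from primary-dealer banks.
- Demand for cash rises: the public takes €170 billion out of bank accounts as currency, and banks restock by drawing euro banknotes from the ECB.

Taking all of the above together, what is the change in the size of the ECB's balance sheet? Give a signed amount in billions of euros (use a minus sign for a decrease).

+€567 billion

Asset purchase (from non-banks) €415 billion: an ECB asset is acquired → +€415B.
OMO purchase (from banks) €152 billion: an ECB asset is acquired → +€152B.
Currency withdrawal €170 billion: only the composition of liabilities changes → 0.
Net: 415 + 152 + 0 = +€567 billion.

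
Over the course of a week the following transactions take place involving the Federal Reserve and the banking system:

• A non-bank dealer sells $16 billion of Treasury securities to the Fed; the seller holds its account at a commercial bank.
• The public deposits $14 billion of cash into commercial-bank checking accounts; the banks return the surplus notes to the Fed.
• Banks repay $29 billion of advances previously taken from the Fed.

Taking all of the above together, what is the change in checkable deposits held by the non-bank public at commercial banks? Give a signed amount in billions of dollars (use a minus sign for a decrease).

+$30 billion

Fed balance sheet:
  Assets:      Securities +$16B, Loans to banks −$29B
  Liabilities: Bank reserves +$1B, Currency in circulation −$14B
Commercial banking system:
  Assets:      Reserves at CB +$1B
  Liabilities: Checkable deposits +$30B, Borrowings from CB −$29B
So the change in checkable deposits held by the non-bank public at commercial banks is +$30 billion.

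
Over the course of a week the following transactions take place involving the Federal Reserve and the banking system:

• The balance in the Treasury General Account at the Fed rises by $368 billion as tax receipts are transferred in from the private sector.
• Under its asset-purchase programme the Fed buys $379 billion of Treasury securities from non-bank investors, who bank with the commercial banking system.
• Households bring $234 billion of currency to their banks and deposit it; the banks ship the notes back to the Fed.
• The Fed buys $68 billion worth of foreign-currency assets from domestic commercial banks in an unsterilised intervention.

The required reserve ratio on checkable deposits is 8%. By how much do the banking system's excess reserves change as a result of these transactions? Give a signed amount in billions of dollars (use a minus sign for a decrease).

Government account inflow $368 billion: reserves −$368B, deposits −$368B.
Asset purchase (from non-banks) $379 billion: reserves +$379B, deposits +$379B.
Currency deposit $234 billion: reserves +$234B, deposits +$234B.
FX purchase $68 billion: reserves +$68B, deposits 0.
Totals: Δreserves = +$313B, Δdeposits = +$245B.
Δrequired reserves = 8% × +$245B = +$19.6B.
Δexcess reserves = Δreserves − Δrequired = +$313B − (+$19.6B) = +$293.4 billion.

+$293.4 billion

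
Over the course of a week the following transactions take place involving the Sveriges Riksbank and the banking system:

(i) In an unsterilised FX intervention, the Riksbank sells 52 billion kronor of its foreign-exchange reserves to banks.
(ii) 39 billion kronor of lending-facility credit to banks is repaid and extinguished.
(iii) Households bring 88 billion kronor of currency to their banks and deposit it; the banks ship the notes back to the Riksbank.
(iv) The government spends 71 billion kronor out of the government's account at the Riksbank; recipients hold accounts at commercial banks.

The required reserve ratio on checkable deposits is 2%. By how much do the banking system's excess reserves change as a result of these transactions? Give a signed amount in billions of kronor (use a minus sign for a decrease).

FX sale 52 billion kronor: reserves −52B, deposits 0.
Discount-window repayment 39 billion kronor: reserves −39B, deposits 0.
Currency deposit 88 billion kronor: reserves +88B, deposits +88B.
Government spending 71 billion kronor: reserves +71B, deposits +71B.
Totals: Δreserves = +68B, Δdeposits = +159B.
Δrequired reserves = 2% × +159B = +3.18B.
Δexcess reserves = Δreserves − Δrequired = +68B − (+3.18B) = +64.82 billion.

+64.82 billion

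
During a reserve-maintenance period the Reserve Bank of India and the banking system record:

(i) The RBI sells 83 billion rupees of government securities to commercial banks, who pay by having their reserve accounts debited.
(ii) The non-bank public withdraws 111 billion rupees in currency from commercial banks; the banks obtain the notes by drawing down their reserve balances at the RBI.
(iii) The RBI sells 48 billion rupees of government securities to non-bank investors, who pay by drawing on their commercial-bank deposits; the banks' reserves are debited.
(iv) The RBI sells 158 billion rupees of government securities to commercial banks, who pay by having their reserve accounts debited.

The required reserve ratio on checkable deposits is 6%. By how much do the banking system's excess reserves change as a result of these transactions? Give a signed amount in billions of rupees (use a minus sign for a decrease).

-390.46 billion

OMO sale (to banks) 83 billion rupees: reserves −83B, deposits 0.
Currency withdrawal 111 billion rupees: reserves −111B, deposits −111B.
Asset sale (to non-banks) 48 billion rupees: reserves −48B, deposits −48B.
OMO sale (to banks) 158 billion rupees: reserves −158B, deposits 0.
Totals: Δreserves = −400B, Δdeposits = −159B.
Δrequired reserves = 6% × −159B = −9.54B.
Δexcess reserves = Δreserves − Δrequired = −400B − (−9.54B) = -390.46 billion.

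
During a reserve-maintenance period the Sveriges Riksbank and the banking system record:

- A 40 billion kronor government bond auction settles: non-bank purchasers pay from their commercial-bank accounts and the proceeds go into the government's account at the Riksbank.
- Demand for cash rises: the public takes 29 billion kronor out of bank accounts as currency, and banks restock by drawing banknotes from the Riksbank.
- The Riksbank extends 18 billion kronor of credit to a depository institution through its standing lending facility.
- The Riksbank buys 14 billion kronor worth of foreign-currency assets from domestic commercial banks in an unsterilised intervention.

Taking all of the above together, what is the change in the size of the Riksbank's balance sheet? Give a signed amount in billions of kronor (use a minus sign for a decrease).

Government account inflow 40 billion kronor: only the composition of liabilities changes → 0.
Currency withdrawal 29 billion kronor: only the composition of liabilities changes → 0.
Discount-window loan 18 billion kronor: a Riksbank asset is acquired → +18B.
FX purchase 14 billion kronor: a Riksbank asset is acquired → +14B.
Net: 0 + 0 + 18 + 14 = +32 billion.

+32 billion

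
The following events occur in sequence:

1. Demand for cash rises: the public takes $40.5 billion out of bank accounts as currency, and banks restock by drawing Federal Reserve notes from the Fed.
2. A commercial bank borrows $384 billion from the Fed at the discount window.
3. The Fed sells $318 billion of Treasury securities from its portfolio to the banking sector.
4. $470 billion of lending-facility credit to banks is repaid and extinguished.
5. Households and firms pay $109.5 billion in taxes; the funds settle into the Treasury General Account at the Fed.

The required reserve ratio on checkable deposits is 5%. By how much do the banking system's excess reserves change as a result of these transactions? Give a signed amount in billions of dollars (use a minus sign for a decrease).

-$546.5 billion

Currency withdrawal $40.5 billion: reserves −$40.5B, deposits −$40.5B.
Discount-window loan $384 billion: reserves +$384B, deposits 0.
OMO sale (to banks) $318 billion: reserves −$318B, deposits 0.
Discount-window repayment $470 billion: reserves −$470B, deposits 0.
Government account inflow $109.5 billion: reserves −$109.5B, deposits −$109.5B.
Totals: Δreserves = −$554B, Δdeposits = −$150B.
Δrequired reserves = 5% × −$150B = −$7.5B.
Δexcess reserves = Δreserves − Δrequired = −$554B − (−$7.5B) = -$546.5 billion.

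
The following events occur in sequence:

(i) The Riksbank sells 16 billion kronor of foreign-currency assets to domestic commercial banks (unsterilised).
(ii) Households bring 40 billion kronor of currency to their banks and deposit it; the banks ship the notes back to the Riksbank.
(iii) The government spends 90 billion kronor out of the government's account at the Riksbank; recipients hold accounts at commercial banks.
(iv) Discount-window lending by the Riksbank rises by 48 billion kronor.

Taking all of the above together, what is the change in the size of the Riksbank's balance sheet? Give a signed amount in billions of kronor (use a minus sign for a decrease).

Riksbank balance sheet:
  Assets:      Loans to banks +48B, Foreign assets −16B
  Liabilities: Bank reserves +162B, Currency in circulation −40B, Government deposits −90B
Change in total Riksbank assets = +32 billion.

+32 billion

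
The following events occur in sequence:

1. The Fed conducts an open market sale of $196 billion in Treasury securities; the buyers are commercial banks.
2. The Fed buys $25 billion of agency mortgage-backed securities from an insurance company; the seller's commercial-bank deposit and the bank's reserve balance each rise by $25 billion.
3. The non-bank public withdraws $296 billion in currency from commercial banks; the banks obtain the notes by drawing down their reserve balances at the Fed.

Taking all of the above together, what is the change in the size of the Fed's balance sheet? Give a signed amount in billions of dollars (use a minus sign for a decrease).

-$171 billion

Fed balance sheet:
  Assets:      Securities −$171B
  Liabilities: Bank reserves −$467B, Currency in circulation +$296B
Change in total Fed assets = -$171 billion.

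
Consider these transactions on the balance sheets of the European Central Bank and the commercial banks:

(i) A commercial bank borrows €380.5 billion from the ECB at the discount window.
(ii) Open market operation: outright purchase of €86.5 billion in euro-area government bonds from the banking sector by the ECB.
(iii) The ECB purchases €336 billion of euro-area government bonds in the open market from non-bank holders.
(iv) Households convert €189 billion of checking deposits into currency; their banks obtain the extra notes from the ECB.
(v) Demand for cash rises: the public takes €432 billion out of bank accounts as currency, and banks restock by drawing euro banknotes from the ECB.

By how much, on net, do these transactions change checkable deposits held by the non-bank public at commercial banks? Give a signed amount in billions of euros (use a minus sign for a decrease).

ECB balance sheet:
  Assets:      Securities +€422.5B, Loans to banks +€380.5B
  Liabilities: Bank reserves +€182B, Currency in circulation +€621B
Commercial banking system:
  Assets:      Reserves at CB +€182B, Securities −€86.5B
  Liabilities: Checkable deposits −€285B, Borrowings from CB +€380.5B
So the change in checkable deposits held by the non-bank public at commercial banks is -€285 billion.

-€285 billion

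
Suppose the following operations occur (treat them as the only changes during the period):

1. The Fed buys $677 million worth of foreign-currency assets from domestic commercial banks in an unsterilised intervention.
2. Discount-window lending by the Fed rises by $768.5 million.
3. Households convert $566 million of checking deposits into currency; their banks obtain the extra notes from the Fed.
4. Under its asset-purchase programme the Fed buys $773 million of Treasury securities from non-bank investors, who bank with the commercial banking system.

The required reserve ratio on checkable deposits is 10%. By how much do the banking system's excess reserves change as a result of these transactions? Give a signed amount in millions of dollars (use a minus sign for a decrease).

FX purchase $677 million: reserves +$677M, deposits 0.
Discount-window loan $768.5 million: reserves +$768.5M, deposits 0.
Currency withdrawal $566 million: reserves −$566M, deposits −$566M.
Asset purchase (from non-banks) $773 million: reserves +$773M, deposits +$773M.
Totals: Δreserves = +$1652.5M, Δdeposits = +$207M.
Δrequired reserves = 10% × +$207M = +$20.7M.
Δexcess reserves = Δreserves − Δrequired = +$1652.5M − (+$20.7M) = +$1631.8 million.

+$1631.8 million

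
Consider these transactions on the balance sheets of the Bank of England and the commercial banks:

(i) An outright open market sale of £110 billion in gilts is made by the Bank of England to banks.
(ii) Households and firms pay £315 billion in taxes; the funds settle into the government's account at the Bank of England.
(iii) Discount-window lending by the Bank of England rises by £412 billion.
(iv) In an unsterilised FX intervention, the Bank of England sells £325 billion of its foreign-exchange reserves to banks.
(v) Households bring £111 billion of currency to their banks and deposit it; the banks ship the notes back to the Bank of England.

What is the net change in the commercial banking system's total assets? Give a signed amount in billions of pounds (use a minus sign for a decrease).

+£208 billion

OMO sale (to banks) £110 billion: just an asset swap on bank balance sheets → 0.
Government account inflow £315 billion: bank balance sheets shrink → −£315B.
Discount-window loan £412 billion: bank balance sheets expand → +£412B.
FX sale £325 billion: just an asset swap on bank balance sheets → 0.
Currency deposit £111 billion: bank balance sheets expand → +£111B.
Net: 0 − 315 + 412 + 0 + 111 = +£208 billion.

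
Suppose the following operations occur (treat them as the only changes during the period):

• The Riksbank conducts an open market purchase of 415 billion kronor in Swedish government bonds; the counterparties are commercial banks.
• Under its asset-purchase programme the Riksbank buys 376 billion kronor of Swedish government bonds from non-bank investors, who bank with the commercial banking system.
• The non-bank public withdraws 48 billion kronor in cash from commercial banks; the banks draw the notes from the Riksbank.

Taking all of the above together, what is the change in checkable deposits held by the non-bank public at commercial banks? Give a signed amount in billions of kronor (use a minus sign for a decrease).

OMO purchase (from banks) 415 billion kronor: the counterparty is a bank, so public deposits are unchanged → 0.
Asset purchase (from non-banks) 376 billion kronor: non-bank counterparties' bank balances rise → +376B.
Currency withdrawal 48 billion kronor: non-bank counterparties' bank balances fall → −48B.
Net: 0 + 376 − 48 = +328 billion.

+328 billion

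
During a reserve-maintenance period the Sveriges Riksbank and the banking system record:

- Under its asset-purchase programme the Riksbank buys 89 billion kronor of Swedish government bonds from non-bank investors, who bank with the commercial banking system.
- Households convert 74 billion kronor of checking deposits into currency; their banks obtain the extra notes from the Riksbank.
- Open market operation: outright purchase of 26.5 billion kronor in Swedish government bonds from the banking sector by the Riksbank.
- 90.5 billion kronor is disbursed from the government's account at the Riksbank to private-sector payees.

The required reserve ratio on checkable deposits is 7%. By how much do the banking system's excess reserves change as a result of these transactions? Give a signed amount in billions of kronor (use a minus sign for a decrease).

Asset purchase (from non-banks) 89 billion kronor: reserves +89B, deposits +89B.
Currency withdrawal 74 billion kronor: reserves −74B, deposits −74B.
OMO purchase (from banks) 26.5 billion kronor: reserves +26.5B, deposits 0.
Government spending 90.5 billion kronor: reserves +90.5B, deposits +90.5B.
Totals: Δreserves = +132B, Δdeposits = +105.5B.
Δrequired reserves = 7% × +105.5B = +7.385B.
Δexcess reserves = Δreserves − Δrequired = +132B − (+7.385B) = +124.615 billion.

+124.615 billion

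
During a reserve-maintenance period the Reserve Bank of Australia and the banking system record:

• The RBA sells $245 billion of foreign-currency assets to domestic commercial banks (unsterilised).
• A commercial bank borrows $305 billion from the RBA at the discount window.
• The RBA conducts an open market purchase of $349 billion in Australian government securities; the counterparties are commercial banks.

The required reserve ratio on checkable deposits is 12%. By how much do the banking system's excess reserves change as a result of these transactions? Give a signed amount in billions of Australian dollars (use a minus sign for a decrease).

FX sale $245 billion: reserves −$245B, deposits 0.
Discount-window loan $305 billion: reserves +$305B, deposits 0.
OMO purchase (from banks) $349 billion: reserves +$349B, deposits 0.
Totals: Δreserves = +$409B, Δdeposits = 0.
Δrequired reserves = 12% × 0 = 0.
Δexcess reserves = Δreserves − Δrequired = +$409B − (0) = +$409 billion.

+$409 billion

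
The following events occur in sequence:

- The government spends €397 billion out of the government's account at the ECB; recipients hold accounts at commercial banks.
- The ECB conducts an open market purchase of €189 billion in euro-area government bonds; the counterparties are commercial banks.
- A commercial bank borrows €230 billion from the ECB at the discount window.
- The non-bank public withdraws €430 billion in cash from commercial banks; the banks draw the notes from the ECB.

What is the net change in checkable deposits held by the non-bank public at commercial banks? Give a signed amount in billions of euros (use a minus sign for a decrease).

-€33 billion

ECB balance sheet:
  Assets:      Securities +€189B, Loans to banks +€230B
  Liabilities: Bank reserves +€386B, Currency in circulation +€430B, Government deposits −€397B
Commercial banking system:
  Assets:      Reserves at CB +€386B, Securities −€189B
  Liabilities: Checkable deposits −€33B, Borrowings from CB +€230B
So the change in checkable deposits held by the non-bank public at commercial banks is -€33 billion.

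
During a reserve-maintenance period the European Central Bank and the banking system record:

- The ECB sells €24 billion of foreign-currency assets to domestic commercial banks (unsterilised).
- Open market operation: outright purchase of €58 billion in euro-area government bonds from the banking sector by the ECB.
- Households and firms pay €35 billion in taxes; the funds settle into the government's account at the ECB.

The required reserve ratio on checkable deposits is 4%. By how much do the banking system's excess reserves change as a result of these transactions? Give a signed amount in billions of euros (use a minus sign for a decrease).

+€0.4 billion

FX sale €24 billion: reserves −€24B, deposits 0.
OMO purchase (from banks) €58 billion: reserves +€58B, deposits 0.
Government account inflow €35 billion: reserves −€35B, deposits −€35B.
Totals: Δreserves = −€1B, Δdeposits = −€35B.
Δrequired reserves = 4% × −€35B = −€1.4B.
Δexcess reserves = Δreserves − Δrequired = −€1B − (−€1.4B) = +€0.4 billion.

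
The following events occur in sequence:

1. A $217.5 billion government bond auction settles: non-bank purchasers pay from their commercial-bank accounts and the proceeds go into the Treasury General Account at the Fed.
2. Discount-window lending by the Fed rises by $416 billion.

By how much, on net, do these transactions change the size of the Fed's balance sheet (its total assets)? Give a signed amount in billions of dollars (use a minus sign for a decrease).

+$416 billion

Government account inflow $217.5 billion: only the composition of liabilities changes → 0.
Discount-window loan $416 billion: a Fed asset is acquired → +$416B.
Net: 0 + 416 = +$416 billion.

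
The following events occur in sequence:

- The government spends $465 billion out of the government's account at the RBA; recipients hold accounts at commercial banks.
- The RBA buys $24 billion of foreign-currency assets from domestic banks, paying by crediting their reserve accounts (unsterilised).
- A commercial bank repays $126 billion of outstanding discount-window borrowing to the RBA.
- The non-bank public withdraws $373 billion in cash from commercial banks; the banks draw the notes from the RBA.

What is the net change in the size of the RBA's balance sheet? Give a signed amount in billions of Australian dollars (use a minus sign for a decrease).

RBA balance sheet:
  Assets:      Loans to banks −$126B, Foreign assets +$24B
  Liabilities: Bank reserves −$10B, Currency in circulation +$373B, Government deposits −$465B
Commercial banking system:
  Assets:      Reserves at CB −$10B, Foreign assets −$24B
  Liabilities: Checkable deposits +$92B, Borrowings from CB −$126B
Change in total RBA assets = -$102 billion.

-$102 billion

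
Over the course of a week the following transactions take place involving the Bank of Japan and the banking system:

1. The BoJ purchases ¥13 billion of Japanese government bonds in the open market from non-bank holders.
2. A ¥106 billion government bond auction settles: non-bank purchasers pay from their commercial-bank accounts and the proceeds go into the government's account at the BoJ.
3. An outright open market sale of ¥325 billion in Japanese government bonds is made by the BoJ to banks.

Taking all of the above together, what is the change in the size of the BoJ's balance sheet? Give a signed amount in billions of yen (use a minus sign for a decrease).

Asset purchase (from non-banks) ¥13 billion: a BoJ asset is acquired → +¥13B.
Government account inflow ¥106 billion: only the composition of liabilities changes → 0.
OMO sale (to banks) ¥325 billion: a BoJ asset is shed → −¥325B.
Net: 13 + 0 − 325 = -¥312 billion.

-¥312 billion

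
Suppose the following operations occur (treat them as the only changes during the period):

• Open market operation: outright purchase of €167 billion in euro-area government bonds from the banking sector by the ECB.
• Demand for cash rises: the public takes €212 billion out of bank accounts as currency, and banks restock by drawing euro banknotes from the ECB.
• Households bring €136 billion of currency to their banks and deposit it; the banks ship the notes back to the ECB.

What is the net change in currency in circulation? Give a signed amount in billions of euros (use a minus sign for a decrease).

OMO purchase (from banks) €167 billion: no currency enters or leaves circulation → 0.
Currency withdrawal €212 billion: notes leave the central bank → +€212B.
Currency deposit €136 billion: notes return to the central bank → −€136B.
Net: 0 + 212 − 136 = +€76 billion.

+€76 billion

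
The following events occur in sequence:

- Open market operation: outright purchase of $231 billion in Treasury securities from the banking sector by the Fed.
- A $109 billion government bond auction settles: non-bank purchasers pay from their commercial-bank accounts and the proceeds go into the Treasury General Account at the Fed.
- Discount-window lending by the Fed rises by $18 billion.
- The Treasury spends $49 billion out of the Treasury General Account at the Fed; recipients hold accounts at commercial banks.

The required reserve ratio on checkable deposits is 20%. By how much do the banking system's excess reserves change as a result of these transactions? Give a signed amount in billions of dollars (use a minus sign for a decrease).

+$201 billion

OMO purchase (from banks) $231 billion: reserves +$231B, deposits 0.
Government account inflow $109 billion: reserves −$109B, deposits −$109B.
Discount-window loan $18 billion: reserves +$18B, deposits 0.
Government spending $49 billion: reserves +$49B, deposits +$49B.
Totals: Δreserves = +$189B, Δdeposits = −$60B.
Δrequired reserves = 20% × −$60B = −$12B.
Δexcess reserves = Δreserves − Δrequired = +$189B − (−$12B) = +$201 billion.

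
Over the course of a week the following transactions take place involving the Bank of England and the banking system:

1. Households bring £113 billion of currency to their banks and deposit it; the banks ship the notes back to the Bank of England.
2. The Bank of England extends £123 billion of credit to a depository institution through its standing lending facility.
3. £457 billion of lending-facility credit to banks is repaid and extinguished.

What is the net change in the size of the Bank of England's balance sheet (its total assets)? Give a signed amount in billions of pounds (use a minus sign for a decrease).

Currency deposit £113 billion: only the composition of liabilities changes → 0.
Discount-window loan £123 billion: a Bank of England asset is acquired → +£123B.
Discount-window repayment £457 billion: a Bank of England asset is shed → −£457B.
Net: 0 + 123 − 457 = -£334 billion.

-£334 billion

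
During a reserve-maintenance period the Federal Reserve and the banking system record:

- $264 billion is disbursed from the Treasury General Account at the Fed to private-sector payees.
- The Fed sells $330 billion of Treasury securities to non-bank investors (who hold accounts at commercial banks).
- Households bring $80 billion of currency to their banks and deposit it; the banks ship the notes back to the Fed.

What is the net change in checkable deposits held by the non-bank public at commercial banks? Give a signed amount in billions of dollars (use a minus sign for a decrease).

+$14 billion

Government spending $264 billion: non-bank counterparties' bank balances rise → +$264B.
Asset sale (to non-banks) $330 billion: non-bank counterparties' bank balances fall → −$330B.
Currency deposit $80 billion: non-bank counterparties' bank balances rise → +$80B.
Net: 264 − 330 + 80 = +$14 billion.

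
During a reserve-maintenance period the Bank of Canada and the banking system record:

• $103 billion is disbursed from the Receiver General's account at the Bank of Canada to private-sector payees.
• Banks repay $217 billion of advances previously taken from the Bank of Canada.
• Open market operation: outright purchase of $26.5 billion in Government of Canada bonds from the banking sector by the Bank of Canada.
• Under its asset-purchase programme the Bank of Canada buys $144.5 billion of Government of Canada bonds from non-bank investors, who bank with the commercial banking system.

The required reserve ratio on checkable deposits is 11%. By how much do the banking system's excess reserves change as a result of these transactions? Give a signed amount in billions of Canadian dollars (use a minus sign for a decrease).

+$29.775 billion

Government spending $103 billion: reserves +$103B, deposits +$103B.
Discount-window repayment $217 billion: reserves −$217B, deposits 0.
OMO purchase (from banks) $26.5 billion: reserves +$26.5B, deposits 0.
Asset purchase (from non-banks) $144.5 billion: reserves +$144.5B, deposits +$144.5B.
Totals: Δreserves = +$57B, Δdeposits = +$247.5B.
Δrequired reserves = 11% × +$247.5B = +$27.225B.
Δexcess reserves = Δreserves − Δrequired = +$57B − (+$27.225B) = +$29.775 billion.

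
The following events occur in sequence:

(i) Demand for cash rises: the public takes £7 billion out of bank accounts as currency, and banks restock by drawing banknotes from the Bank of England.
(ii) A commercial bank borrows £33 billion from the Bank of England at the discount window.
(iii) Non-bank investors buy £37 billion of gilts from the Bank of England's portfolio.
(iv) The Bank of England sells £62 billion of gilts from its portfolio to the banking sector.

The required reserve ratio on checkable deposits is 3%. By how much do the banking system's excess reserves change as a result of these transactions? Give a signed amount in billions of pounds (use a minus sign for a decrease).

Currency withdrawal £7 billion: reserves −£7B, deposits −£7B.
Discount-window loan £33 billion: reserves +£33B, deposits 0.
Asset sale (to non-banks) £37 billion: reserves −£37B, deposits −£37B.
OMO sale (to banks) £62 billion: reserves −£62B, deposits 0.
Totals: Δreserves = −£73B, Δdeposits = −£44B.
Δrequired reserves = 3% × −£44B = −£1.32B.
Δexcess reserves = Δreserves − Δrequired = −£73B − (−£1.32B) = -£71.68 billion.

-£71.68 billion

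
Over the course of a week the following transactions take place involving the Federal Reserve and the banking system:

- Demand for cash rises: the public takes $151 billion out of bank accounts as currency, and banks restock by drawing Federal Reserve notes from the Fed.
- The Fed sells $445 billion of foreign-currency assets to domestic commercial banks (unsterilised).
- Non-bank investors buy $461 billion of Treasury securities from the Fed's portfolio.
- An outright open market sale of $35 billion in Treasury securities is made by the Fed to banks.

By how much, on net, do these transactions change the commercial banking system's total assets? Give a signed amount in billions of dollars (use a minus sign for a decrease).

Fed balance sheet:
  Assets:      Securities −$496B, Foreign assets −$445B
  Liabilities: Bank reserves −$1092B, Currency in circulation +$151B
Commercial banking system:
  Assets:      Reserves at CB −$1092B, Securities +$35B, Foreign assets +$445B
  Liabilities: Checkable deposits −$612B
Change in total bank assets = -$612 billion.

-$612 billion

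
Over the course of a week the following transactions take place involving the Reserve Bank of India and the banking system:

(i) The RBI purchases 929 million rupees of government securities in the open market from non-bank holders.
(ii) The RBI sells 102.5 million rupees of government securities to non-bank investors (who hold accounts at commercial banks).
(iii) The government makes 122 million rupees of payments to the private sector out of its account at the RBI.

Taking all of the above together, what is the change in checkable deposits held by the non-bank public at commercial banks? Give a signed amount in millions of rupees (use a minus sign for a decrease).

+948.5 million

Asset purchase (from non-banks) 929 million rupees: non-bank counterparties' bank balances rise → +929M.
Asset sale (to non-banks) 102.5 million rupees: non-bank counterparties' bank balances fall → −102.5M.
Government spending 122 million rupees: non-bank counterparties' bank balances rise → +122M.
Net: 929 − 102.5 + 122 = +948.5 million.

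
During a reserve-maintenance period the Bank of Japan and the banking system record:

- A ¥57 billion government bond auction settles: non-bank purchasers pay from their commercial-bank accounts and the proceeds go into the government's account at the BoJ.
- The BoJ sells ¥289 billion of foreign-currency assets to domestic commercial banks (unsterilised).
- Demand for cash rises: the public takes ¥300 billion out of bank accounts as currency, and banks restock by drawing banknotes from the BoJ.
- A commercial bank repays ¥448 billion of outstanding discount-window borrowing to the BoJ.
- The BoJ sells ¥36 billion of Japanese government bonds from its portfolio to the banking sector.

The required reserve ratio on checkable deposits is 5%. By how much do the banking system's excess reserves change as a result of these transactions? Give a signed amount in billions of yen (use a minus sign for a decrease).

Government account inflow ¥57 billion: reserves −¥57B, deposits −¥57B.
FX sale ¥289 billion: reserves −¥289B, deposits 0.
Currency withdrawal ¥300 billion: reserves −¥300B, deposits −¥300B.
Discount-window repayment ¥448 billion: reserves −¥448B, deposits 0.
OMO sale (to banks) ¥36 billion: reserves −¥36B, deposits 0.
Totals: Δreserves = −¥1130B, Δdeposits = −¥357B.
Δrequired reserves = 5% × −¥357B = −¥17.85B.
Δexcess reserves = Δreserves − Δrequired = −¥1130B − (−¥17.85B) = -¥1112.15 billion.

-¥1112.15 billion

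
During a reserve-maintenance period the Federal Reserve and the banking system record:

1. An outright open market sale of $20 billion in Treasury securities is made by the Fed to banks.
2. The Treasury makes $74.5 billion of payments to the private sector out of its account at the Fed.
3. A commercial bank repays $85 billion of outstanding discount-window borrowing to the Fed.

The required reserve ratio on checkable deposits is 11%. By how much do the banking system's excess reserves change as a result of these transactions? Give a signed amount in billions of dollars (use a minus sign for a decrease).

OMO sale (to banks) $20 billion: reserves −$20B, deposits 0.
Government spending $74.5 billion: reserves +$74.5B, deposits +$74.5B.
Discount-window repayment $85 billion: reserves −$85B, deposits 0.
Totals: Δreserves = −$30.5B, Δdeposits = +$74.5B.
Δrequired reserves = 11% × +$74.5B = +$8.195B.
Δexcess reserves = Δreserves − Δrequired = −$30.5B − (+$8.195B) = -$38.695 billion.

-$38.695 billion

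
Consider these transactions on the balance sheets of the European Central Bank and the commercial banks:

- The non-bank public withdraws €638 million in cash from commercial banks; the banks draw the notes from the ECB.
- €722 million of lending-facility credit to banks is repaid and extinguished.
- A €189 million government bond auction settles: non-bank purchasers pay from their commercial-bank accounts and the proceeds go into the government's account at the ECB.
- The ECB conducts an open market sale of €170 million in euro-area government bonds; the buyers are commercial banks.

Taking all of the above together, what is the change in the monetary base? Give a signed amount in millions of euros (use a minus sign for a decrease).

-€1081 million

ECB balance sheet:
  Assets:      Securities −€170M, Loans to banks −€722M
  Liabilities: Bank reserves −€1719M, Currency in circulation +€638M, Government deposits +€189M
Commercial banking system:
  Assets:      Reserves at CB −€1719M, Securities +€170M
  Liabilities: Checkable deposits −€827M, Borrowings from CB −€722M
Monetary base = currency + reserves: +€638M + (−€1719M) = -€1081 million.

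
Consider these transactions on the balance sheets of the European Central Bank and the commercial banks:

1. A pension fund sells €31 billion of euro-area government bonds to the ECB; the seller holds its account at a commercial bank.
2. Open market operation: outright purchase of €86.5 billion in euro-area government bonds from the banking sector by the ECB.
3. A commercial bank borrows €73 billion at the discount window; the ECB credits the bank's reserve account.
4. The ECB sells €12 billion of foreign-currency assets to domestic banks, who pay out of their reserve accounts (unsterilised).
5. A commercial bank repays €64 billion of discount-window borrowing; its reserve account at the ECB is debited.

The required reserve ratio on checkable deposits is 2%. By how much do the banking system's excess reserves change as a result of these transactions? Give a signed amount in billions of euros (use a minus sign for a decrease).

Asset purchase (from non-banks) €31 billion: reserves +€31B, deposits +€31B.
OMO purchase (from banks) €86.5 billion: reserves +€86.5B, deposits 0.
Discount-window loan €73 billion: reserves +€73B, deposits 0.
FX sale €12 billion: reserves −€12B, deposits 0.
Discount-window repayment €64 billion: reserves −€64B, deposits 0.
Totals: Δreserves = +€114.5B, Δdeposits = +€31B.
Δrequired reserves = 2% × +€31B = +€0.62B.
Δexcess reserves = Δreserves − Δrequired = +€114.5B − (+€0.62B) = +€113.88 billion.

+€113.88 billion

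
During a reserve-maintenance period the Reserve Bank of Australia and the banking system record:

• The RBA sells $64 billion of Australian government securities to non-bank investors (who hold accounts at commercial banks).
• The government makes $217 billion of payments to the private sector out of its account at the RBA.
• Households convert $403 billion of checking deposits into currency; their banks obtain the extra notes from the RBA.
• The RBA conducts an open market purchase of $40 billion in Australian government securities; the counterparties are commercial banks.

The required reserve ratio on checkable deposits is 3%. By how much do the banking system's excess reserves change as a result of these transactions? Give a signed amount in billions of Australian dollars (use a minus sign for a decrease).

Asset sale (to non-banks) $64 billion: reserves −$64B, deposits −$64B.
Government spending $217 billion: reserves +$217B, deposits +$217B.
Currency withdrawal $403 billion: reserves −$403B, deposits −$403B.
OMO purchase (from banks) $40 billion: reserves +$40B, deposits 0.
Totals: Δreserves = −$210B, Δdeposits = −$250B.
Δrequired reserves = 3% × −$250B = −$7.5B.
Δexcess reserves = Δreserves − Δrequired = −$210B − (−$7.5B) = -$202.5 billion.

-$202.5 billion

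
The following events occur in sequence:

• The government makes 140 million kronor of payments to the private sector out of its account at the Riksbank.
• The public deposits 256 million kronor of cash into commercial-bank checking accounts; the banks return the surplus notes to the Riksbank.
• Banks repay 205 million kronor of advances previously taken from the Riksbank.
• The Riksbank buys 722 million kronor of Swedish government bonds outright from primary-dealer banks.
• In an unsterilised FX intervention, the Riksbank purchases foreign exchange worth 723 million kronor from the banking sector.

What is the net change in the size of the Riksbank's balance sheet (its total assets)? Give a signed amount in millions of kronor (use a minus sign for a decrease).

+1240 million

Riksbank balance sheet:
  Assets:      Securities +722M, Loans to banks −205M, Foreign assets +723M
  Liabilities: Bank reserves +1636M, Currency in circulation −256M, Government deposits −140M
Commercial banking system:
  Assets:      Reserves at CB +1636M, Securities −722M, Foreign assets −723M
  Liabilities: Checkable deposits +396M, Borrowings from CB −205M
Change in total Riksbank assets = +1240 million.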